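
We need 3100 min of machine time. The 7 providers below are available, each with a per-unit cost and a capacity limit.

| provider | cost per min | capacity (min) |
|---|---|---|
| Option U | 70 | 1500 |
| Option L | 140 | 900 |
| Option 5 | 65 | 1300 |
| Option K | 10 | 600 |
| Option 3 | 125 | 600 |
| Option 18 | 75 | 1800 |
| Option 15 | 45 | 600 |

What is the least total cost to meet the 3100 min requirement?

159500

Cheapest first:
Option K at 10: take all 600 min — 2500 still needed.
Option 15 (45): use full 600 — 1900 min to go.
Option 5 (65): use full 1300 — 600 min to go.
Option U at 70: take 600 of its 1500 — requirement met.
Option 18, Option 3, Option L: unused.
Cost = 600×10 + 600×45 + 1300×65 + 600×70 = 159500.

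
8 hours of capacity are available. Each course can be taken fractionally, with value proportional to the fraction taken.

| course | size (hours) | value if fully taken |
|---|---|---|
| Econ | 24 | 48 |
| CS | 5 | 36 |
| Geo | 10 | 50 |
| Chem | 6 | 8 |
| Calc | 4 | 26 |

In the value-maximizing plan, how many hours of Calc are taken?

Best value per unit of size first: CS 36/5≈7.2, Calc 26/4≈6.5, Geo 50/10≈5, Econ 48/24≈2, Chem 8/6≈1.33.
Take all of CS (5 hours, value 36) ; 3 hours left.
Only 3 hours remain; take 3/4 of Calc for value 26×3/4 = 19.5.

3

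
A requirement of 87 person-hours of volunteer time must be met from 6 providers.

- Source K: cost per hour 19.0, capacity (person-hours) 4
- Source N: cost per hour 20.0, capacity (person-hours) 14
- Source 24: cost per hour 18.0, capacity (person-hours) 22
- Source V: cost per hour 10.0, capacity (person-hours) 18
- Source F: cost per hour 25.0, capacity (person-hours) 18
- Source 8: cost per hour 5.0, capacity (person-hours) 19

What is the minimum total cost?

1277

Use providers in increasing cost order.
Take 19 from Source 8 at 5.0 — need 68 more.
Source V (10.0): use full 18 — 50 person-hours to go.
Source 24 (18.0): use full 22 — 28 person-hours to go.
Source K at 19.0: take all 4 person-hours — 24 still needed.
Take 14 from Source N at 20.0 — need 10 more.
Source F (25.0): take the remaining 10 — done.
Cost = 19×5.0 + 18×10.0 + 22×18.0 + 4×19.0 + 14×20.0 + 10×25.0 = 1277.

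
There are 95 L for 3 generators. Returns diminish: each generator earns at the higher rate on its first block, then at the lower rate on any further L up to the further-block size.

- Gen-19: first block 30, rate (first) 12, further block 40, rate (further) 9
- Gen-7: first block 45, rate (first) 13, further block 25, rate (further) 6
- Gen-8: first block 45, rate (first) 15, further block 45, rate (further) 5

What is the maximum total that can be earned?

Treat each block as its own option and order by rate: Gen-8/tier1 15 > Gen-7/tier1 13 > Gen-19/tier1 12 > Gen-19/tier2 9 > Gen-7/tier2 6 > Gen-8/tier2 5.
Fill Gen-8 tier1 block (45 at 15) — 50 left.
Fill Gen-7 tier1 block (45 at 13) — 5 left.
Gen-19 tier1 at 12: only 5 left, fill 5.
Total = 15×45 + 13×45 + 12×5 = 1320.

1320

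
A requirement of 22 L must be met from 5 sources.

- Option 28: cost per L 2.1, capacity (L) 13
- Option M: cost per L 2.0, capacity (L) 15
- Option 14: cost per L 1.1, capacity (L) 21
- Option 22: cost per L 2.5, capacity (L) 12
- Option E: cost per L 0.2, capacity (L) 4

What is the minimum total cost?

Use sources in increasing cost order.
Option E at 0.2: take all 4 L — 18 still needed.
Option 14 (1.1): take the remaining 18 — done.
Option M, Option 28, Option 22: unused.
Cost = 4×0.2 + 18×1.1 = 20.6.

20.6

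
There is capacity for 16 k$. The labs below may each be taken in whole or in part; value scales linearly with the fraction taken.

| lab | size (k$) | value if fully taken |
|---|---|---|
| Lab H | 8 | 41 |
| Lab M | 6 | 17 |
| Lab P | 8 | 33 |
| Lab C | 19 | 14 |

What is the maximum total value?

74

Sort by value density: Lab H 41/8≈5.12, Lab P 33/8≈4.12, Lab M 17/6≈2.83, Lab C 14/19≈0.737.
Lab H: take in full, 8 k$ for value 41 — 8 left.
All 8 k$ of Lab P fit (value 33) — 0 remain.
Total value = 74.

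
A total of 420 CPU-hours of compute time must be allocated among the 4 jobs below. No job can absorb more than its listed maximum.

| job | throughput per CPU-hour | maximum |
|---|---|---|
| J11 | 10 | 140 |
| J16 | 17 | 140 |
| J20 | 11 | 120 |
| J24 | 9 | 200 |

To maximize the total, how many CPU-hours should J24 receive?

20

Highest throughput per CPU-hour first: J16 17 > J20 11 > J11 10 > J24 9.
Give J16 140 to hit its cap of 140 ; 280 left.
J20: +120 to 120 (cap) ; 160 left.
Give J11 140 to hit its cap of 140 ; 20 left.
J24: +20 (room for 200) → 20. Pool exhausted.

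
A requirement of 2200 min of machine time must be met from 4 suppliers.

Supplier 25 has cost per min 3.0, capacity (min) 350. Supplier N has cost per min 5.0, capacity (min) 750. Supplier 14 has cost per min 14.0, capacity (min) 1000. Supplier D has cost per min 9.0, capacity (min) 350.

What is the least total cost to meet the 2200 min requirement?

Cheapest first:
Take 350 from Supplier 25 at 3.0 ; need 1850 more.
Supplier N at 5.0: take all 750 min ; 1100 still needed.
Supplier D at 9.0: take all 350 min ; 750 still needed.
Supplier 14 (14.0): take the remaining 750 ; done.
Cost = 350×3.0 + 750×5.0 + 350×9.0 + 750×14.0 = 18450.

18450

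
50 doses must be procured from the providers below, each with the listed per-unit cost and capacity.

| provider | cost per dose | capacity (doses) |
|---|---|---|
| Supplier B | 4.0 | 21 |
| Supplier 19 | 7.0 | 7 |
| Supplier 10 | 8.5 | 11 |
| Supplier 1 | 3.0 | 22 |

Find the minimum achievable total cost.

Cheapest first:
Take 22 from Supplier 1 at 3.0 ; need 28 more.
Take 21 from Supplier B at 4.0 ; need 7 more.
Supplier 19 at 7.0: take all 7 doses ; 0 still needed.
Supplier 10: unused.
Cost = 22×3.0 + 21×4.0 + 7×7.0 = 199.

199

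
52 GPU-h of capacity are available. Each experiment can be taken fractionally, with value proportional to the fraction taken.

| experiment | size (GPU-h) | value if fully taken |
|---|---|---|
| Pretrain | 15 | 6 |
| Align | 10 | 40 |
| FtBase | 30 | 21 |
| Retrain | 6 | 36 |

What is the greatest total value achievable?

99.4

Sort by value density: Retrain 36/6≈6, Align 40/10≈4, FtBase 21/30≈0.7, Pretrain 6/15≈0.4.
Take all of Retrain (6 GPU-h, value 36) ; 46 GPU-h left.
Align: take in full, 10 GPU-h for value 40 ; 36 left.
Take all of FtBase (30 GPU-h, value 21) ; 6 GPU-h left.
6 GPU-h left: a 6/15 share of Pretrain gives 6×6/15 = 2.4.
Total value = 99.4.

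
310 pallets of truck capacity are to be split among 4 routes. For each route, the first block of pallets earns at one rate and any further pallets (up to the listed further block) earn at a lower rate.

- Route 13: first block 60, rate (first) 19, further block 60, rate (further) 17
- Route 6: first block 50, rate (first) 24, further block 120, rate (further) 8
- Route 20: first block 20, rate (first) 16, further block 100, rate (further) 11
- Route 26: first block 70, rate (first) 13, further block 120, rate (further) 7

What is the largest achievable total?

5140

Order all 8 blocks by rate: Route 6/T1 24 > Route 13/T1 19 > Route 13/T2 17 > Route 20/T1 16 > Route 26/T1 13 > Route 20/T2 11 > Route 6/T2 8 > Route 26/T2 7.
Route 6/T1 (24): +50 → 260 left.
Fill Route 13 T1 block (60 at 19) → 200 left.
Fill Route 13 T2 block (60 at 17) → 140 left.
Fill Route 20 T1 block (20 at 16) → 120 left.
Route 26/T1 (13): +70 → 50 left.
50 remain; put them into Route 20 T2 at 11.
Total = 24×50 + 19×60 + 17×60 + 16×20 + 13×70 + 11×50 = 5140.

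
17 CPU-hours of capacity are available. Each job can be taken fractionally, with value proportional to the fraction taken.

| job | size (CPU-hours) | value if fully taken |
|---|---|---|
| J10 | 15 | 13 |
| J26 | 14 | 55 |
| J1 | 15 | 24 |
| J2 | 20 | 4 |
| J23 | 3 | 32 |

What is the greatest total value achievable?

87

Sort by value density: J23 32/3≈10.7, J26 55/14≈3.93, J1 24/15≈1.6, J10 13/15≈0.867, J2 4/20≈0.2.
J23: take in full, 3 CPU-hours for value 32 ; 14 left.
Take all of J26 (14 CPU-hours, value 55) ; 0 CPU-hours left.
Total value = 87.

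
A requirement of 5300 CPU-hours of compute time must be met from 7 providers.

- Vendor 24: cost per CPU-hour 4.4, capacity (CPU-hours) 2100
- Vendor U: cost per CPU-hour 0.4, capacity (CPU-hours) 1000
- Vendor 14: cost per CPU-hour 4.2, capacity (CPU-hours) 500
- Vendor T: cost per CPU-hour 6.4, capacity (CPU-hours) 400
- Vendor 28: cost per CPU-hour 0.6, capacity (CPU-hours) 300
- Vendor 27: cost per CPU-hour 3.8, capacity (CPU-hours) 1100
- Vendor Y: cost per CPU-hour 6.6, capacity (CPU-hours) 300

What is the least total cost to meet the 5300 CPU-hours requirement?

18020

Cheapest first:
Vendor U (0.4): use full 1000 ; 4300 CPU-hours to go.
Take 300 from Vendor 28 at 0.6 ; need 4000 more.
Vendor 27 (3.8): use full 1100 ; 2900 CPU-hours to go.
Vendor 14 at 4.2: take all 500 CPU-hours ; 2400 still needed.
Vendor 24 (4.4): use full 2100 ; 300 CPU-hours to go.
Vendor T (6.4): take the remaining 300 ; done.
Vendor Y: unused.
Cost = 1000×0.4 + 300×0.6 + 1100×3.8 + 500×4.2 + 2100×4.4 + 300×6.4 = 18020.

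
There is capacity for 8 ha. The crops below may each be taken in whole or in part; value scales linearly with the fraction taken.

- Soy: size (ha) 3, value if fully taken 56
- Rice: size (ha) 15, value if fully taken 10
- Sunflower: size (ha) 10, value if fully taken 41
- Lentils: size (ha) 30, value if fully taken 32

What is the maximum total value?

76.5

Best value per unit of size first: Soy 56/3≈18.7, Sunflower 41/10≈4.1, Lentils 32/30≈1.07, Rice 10/15≈0.667.
Take all of Soy (3 ha, value 56) → 5 ha left.
5 ha left: a 5/10 share of Sunflower gives 41×5/10 = 20.5.
Total value = 76.5.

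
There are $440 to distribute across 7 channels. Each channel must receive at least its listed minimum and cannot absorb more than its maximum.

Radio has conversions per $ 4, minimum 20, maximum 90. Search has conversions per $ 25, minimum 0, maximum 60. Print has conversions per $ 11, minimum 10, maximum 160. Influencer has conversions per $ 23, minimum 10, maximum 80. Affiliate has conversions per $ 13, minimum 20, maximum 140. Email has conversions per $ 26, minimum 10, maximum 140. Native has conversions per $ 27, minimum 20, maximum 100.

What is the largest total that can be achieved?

10260

Meeting every minimum uses 20+0+10+10+20+10+20 = 90 $, leaving 350.
Rank by conversions per $: Native 27 > Email 26 > Search 25 > Influencer 23 > Affiliate 13 > Print 11 > Radio 4.
Native: +80 to 100 (cap) — 270 left.
Give Email 130 more to hit its cap of 140 — 140 left.
Give Search 60 more to hit its cap of 60 — 80 left.
Give Influencer 70 more to hit its cap of 80 — 10 left.
Affiliate: +10 (room for 120) → 30. Pool exhausted.
Total = 4×20 + 25×60 + 11×10 + 23×80 + 13×30 + 26×140 + 27×100 = 10260.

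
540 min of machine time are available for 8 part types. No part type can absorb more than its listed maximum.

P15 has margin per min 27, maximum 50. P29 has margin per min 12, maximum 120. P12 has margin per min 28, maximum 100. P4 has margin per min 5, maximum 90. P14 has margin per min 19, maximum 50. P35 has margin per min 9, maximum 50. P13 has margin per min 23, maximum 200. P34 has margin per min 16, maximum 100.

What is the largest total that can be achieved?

Highest margin per min first: P12 28 > P15 27 > P13 23 > P14 19 > P34 16 > P29 12 > P35 9 > P4 5.
Give P12 100 to hit its cap of 100 → 440 left.
Give P15 50 to hit its cap of 50 → 390 left.
Give P13 200 to hit its cap of 200 → 190 left.
P14: +50 to 50 (cap) → 140 left.
P34: +100 to 100 (cap) → 40 left.
Only 40 left; P29 takes them to reach 40.
Total = 27×50 + 12×40 + 28×100 + 19×50 + 23×200 + 16×100 = 11780.

11780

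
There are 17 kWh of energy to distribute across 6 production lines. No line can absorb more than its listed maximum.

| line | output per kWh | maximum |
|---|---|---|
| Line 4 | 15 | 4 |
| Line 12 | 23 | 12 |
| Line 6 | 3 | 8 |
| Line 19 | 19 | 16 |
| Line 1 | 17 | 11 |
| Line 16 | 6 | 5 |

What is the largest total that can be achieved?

Highest output per kWh first: Line 12 23 > Line 19 19 > Line 1 17 > Line 4 15 > Line 16 6 > Line 6 3.
Line 12 takes 12 to reach its cap of 12 → 5 left.
Line 19 has room for 16 but only 5 remain, so it gets 5.
Total = 23×12 + 19×5 = 371.

371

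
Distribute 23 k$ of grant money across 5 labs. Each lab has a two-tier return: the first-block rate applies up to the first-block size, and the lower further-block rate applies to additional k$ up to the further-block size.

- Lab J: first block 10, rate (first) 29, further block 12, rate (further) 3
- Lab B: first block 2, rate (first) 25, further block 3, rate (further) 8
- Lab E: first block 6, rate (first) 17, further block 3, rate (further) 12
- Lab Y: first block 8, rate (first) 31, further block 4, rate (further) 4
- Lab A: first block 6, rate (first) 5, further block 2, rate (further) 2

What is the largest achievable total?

639

Rank every tier by rate: Lab Y/T1 31 > Lab J/T1 29 > Lab B/T1 25 > Lab E/T1 17 > Lab E/T2 12 > Lab B/T2 8 > Lab A/T1 5 > Lab Y/T2 4 > Lab J/T2 3 > Lab A/T2 2.
Lab Y T1 at 31: fill all 8 → 15 left.
Lab J/T1 (29): +10 → 5 left.
Lab B/T1 (25): +2 → 3 left.
Lab E/T1: +3 of 6 at 17; pool empty.
Total = 31×8 + 29×10 + 25×2 + 17×3 = 639.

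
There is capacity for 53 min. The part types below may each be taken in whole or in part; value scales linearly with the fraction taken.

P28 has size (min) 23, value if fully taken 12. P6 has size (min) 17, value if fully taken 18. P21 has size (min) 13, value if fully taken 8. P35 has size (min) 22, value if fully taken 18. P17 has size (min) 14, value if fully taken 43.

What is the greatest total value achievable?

Best value per unit of size first: P17 43/14≈3.07, P6 18/17≈1.06, P35 18/22≈0.818, P21 8/13≈0.615, P28 12/23≈0.522.
All 14 min of P17 fit (value 43) ; 39 remain.
All 17 min of P6 fit (value 18) ; 22 remain.
Take all of P35 (22 min, value 18) ; 0 min left.
Total value = 79.

79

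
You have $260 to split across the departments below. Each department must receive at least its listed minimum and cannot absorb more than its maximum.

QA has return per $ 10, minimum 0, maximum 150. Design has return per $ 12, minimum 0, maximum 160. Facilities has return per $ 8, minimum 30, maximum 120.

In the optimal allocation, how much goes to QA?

Meeting every minimum uses 0+0+30 = 30 $, leaving 230.
Highest return per $ first: Design 12 > QA 10 > Facilities 8.
Give Design 160 more to hit its cap of 160 ; 70 left.
QA has room for 150 more but only 70 remain, so it gets 70.

70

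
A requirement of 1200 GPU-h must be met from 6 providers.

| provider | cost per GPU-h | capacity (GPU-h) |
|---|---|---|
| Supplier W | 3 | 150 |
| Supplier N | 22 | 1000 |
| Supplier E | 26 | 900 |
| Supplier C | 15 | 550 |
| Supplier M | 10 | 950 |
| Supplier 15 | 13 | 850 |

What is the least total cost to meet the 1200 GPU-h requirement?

11250

Cheapest first:
Supplier W (3): use full 150 → 1050 GPU-h to go.
Take 950 from Supplier M at 10 → need 100 more.
Supplier 15 (13): take the remaining 100 → done.
Supplier C, Supplier N, Supplier E: unused.
Cost = 150×3 + 950×10 + 100×13 = 11250.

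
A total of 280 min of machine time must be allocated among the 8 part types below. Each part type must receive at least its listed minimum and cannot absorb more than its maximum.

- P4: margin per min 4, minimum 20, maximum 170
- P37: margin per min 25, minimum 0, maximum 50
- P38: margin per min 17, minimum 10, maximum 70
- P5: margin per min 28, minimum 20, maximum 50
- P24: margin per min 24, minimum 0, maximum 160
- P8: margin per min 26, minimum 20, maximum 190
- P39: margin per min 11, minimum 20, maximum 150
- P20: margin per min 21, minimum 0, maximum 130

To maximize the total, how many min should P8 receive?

Meeting every minimum uses 20+0+10+20+0+20+20+0 = 90 min, leaving 190.
Rank by margin per min: P5 28 > P8 26 > P37 25 > P24 24 > P20 21 > P38 17 > P39 11 > P4 4.
P5 takes 30 more to reach its cap of 50 — 160 left.
P8: +160 (room for 170) → 180. Pool exhausted.

180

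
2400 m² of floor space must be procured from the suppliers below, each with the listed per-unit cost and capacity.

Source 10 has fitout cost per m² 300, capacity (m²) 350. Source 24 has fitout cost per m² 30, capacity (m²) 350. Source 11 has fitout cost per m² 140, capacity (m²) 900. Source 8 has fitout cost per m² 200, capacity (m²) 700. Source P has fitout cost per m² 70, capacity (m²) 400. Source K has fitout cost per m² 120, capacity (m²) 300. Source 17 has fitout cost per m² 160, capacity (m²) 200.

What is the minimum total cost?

282500

Cheapest first:
Source 24 (30): use full 350 — 2050 m² to go.
Source P (70): use full 400 — 1650 m² to go.
Take 300 from Source K at 120 — need 1350 more.
Take 900 from Source 11 at 140 — need 450 more.
Source 17 at 160: take all 200 m² — 250 still needed.
Take 250 from Source 8 at 200 to finish.
Source 10: unused.
Cost = 350×30 + 400×70 + 300×120 + 900×140 + 200×160 + 250×200 = 282500.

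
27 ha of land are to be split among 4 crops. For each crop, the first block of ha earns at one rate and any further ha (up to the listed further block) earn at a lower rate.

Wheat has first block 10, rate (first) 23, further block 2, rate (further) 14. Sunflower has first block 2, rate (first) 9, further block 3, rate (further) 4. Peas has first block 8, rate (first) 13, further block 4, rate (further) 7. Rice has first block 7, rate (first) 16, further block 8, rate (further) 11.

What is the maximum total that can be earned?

474

Rank every tier by rate: Wheat/first 23 > Rice/first 16 > Wheat/second 14 > Peas/first 13 > Rice/second 11 > Sunflower/first 9 > Peas/second 7 > Sunflower/second 4.
Wheat/first (23): +10 ; 17 left.
Rice/first (16): +7 ; 10 left.
Wheat second at 14: fill all 2 ; 8 left.
Fill Peas first block (8 at 13) ; 0 left.
Total = 23×10 + 16×7 + 14×2 + 13×8 = 474.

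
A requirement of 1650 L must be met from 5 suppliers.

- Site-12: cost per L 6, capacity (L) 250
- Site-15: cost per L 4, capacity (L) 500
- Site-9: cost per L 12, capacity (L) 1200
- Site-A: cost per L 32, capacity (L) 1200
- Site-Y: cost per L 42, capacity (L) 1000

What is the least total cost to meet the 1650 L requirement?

14300

Fill from the cheapest supplier first.
Take 500 from Site-15 at 4 ; need 1150 more.
Site-12 (6): use full 250 ; 900 L to go.
Site-9 at 12: take 900 of its 1200 ; requirement met.
Site-A, Site-Y: unused.
Cost = 500×4 + 250×6 + 900×12 = 14300.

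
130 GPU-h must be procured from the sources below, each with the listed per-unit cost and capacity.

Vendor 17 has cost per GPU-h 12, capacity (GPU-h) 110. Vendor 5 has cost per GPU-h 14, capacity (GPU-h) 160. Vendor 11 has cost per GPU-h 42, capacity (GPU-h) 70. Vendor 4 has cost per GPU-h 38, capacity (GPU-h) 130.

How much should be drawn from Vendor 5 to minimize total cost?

20

Use sources in increasing cost order.
Vendor 17 at 12: take all 110 GPU-h ; 20 still needed.
Vendor 5 (14): take the remaining 20 ; done.
Vendor 4, Vendor 11: unused.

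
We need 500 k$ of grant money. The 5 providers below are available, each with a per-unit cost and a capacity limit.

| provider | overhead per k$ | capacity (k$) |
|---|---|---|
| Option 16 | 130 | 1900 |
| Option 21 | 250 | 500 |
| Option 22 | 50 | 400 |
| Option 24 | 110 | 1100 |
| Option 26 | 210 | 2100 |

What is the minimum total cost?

Cheapest first:
Option 22 at 50: take all 400 k$ → 100 still needed.
Option 24 at 110: take 100 of its 1100 → requirement met.
Option 16, Option 26, Option 21: unused.
Cost = 400×50 + 100×110 = 31000.

31000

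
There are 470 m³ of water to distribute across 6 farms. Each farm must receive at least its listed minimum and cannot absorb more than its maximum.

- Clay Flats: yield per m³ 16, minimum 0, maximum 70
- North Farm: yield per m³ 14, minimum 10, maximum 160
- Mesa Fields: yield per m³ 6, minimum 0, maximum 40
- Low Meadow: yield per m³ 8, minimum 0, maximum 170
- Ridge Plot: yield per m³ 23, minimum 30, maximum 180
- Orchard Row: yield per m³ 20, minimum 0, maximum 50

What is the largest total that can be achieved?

8580

Meeting every minimum uses 0+10+0+0+30+0 = 40 m³, leaving 430.
Highest yield per m³ first: Ridge Plot 23 > Orchard Row 20 > Clay Flats 16 > North Farm 14 > Low Meadow 8 > Mesa Fields 6.
Give Ridge Plot 150 more to hit its cap of 180 — 280 left.
Orchard Row: +50 to 50 (cap) — 230 left.
Clay Flats: +70 to 70 (cap) — 160 left.
North Farm takes 150 more to reach its cap of 160 — 10 left.
Only 10 left; Low Meadow takes them to reach 10.
Total = 16×70 + 14×160 + 8×10 + 23×180 + 20×50 = 8580.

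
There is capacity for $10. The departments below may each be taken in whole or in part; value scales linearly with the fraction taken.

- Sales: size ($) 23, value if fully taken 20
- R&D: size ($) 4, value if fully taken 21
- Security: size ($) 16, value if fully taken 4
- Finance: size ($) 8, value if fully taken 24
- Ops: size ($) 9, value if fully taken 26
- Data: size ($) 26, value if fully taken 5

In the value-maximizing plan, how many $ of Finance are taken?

Sort by value density: R&D 21/4≈5.25, Finance 24/8≈3, Ops 26/9≈2.89, Sales 20/23≈0.87, Security 4/16≈0.25, Data 5/26≈0.192.
R&D: take in full, 4 $ for value 21 ; 6 left.
Fill the last 6 $ with part of Finance: 6/8 of it earns 18.

6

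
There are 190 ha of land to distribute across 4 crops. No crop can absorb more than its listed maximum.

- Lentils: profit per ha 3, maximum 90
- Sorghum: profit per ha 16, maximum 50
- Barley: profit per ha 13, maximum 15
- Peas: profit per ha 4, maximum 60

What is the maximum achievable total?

1430

Highest profit per ha first: Sorghum 16 > Barley 13 > Peas 4 > Lentils 3.
Give Sorghum 50 to hit its cap of 50 → 140 left.
Barley takes 15 to reach its cap of 15 → 125 left.
Peas takes 60 to reach its cap of 60 → 65 left.
Only 65 left; Lentils takes them to reach 65.
Total = 3×65 + 16×50 + 13×15 + 4×60 = 1430.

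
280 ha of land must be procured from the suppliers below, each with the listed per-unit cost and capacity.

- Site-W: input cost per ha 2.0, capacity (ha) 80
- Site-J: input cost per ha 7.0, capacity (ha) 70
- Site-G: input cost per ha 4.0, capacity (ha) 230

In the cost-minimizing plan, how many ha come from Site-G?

200

Cheapest first:
Take 80 from Site-W at 2.0 ; need 200 more.
Site-G (4.0): take the remaining 200 ; done.
Site-J: unused.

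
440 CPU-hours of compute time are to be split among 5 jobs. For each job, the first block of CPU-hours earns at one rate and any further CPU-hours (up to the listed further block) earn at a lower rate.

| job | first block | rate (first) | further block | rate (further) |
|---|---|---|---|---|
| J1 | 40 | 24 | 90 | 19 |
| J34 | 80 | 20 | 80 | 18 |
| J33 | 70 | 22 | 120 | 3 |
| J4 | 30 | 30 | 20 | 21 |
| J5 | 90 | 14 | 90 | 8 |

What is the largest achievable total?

8990

Rank every tier by rate: J4/first 30 > J1/first 24 > J33/first 22 > J4/second 21 > J34/first 20 > J1/second 19 > J34/second 18 > J5/first 14 > J5/second 8 > J33/second 3.
J4 first at 30: fill all 30 → 410 left.
J1 first at 24: fill all 40 → 370 left.
J33/first (22): +70 → 300 left.
Fill J4 second block (20 at 21) → 280 left.
J34 first at 20: fill all 80 → 200 left.
J1 second at 19: fill all 90 → 110 left.
J34 second at 18: fill all 80 → 30 left.
30 remain; put them into J5 first at 14.
Total = 30×30 + 24×40 + 22×70 + 21×20 + 20×80 + 19×90 + 18×80 + 14×30 = 8990.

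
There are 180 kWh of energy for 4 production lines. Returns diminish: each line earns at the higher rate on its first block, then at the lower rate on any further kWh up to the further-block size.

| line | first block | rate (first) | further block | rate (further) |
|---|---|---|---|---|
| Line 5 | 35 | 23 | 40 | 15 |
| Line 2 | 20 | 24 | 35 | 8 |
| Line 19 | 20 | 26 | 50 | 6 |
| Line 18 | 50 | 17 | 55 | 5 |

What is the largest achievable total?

Rank every tier by rate: Line 19/first 26 > Line 2/first 24 > Line 5/first 23 > Line 18/first 17 > Line 5/second 15 > Line 2/second 8 > Line 19/second 6 > Line 18/second 5.
Line 19 first at 26: fill all 20 — 160 left.
Line 2 first at 24: fill all 20 — 140 left.
Line 5 first at 23: fill all 35 — 105 left.
Fill Line 18 first block (50 at 17) — 55 left.
Fill Line 5 second block (40 at 15) — 15 left.
Line 2 second at 8: only 15 left, fill 15.
Total = 26×20 + 24×20 + 23×35 + 17×50 + 15×40 + 8×15 = 3375.

3375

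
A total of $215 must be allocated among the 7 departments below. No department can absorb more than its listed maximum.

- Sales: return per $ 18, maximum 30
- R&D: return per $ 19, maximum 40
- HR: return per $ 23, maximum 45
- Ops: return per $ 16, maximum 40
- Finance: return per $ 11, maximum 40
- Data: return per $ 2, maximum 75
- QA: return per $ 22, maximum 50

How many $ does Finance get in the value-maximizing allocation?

10

Order the departments by return per $: HR 23 > QA 22 > R&D 19 > Sales 18 > Ops 16 > Finance 11 > Data 2.
Give HR 45 to hit its cap of 45 — 170 left.
QA: +50 to 50 (cap) — 120 left.
R&D: +40 to 40 (cap) — 80 left.
Give Sales 30 to hit its cap of 30 — 50 left.
Ops: +40 to 40 (cap) — 10 left.
Finance has room for 40 but only 10 remain, so it gets 10.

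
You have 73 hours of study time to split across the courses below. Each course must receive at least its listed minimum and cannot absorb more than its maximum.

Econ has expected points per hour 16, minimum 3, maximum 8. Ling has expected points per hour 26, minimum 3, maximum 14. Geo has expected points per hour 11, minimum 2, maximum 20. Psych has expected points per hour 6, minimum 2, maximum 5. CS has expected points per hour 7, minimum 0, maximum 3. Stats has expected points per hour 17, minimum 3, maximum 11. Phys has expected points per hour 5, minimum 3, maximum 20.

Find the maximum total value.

1010

Meeting every minimum uses 3+3+2+2+0+3+3 = 16 hours, leaving 57.
Highest expected points per hour first: Ling 26 > Stats 17 > Econ 16 > Geo 11 > CS 7 > Psych 6 > Phys 5.
Ling takes 11 more to reach its cap of 14 — 46 left.
Stats: +8 to 11 (cap) — 38 left.
Give Econ 5 more to hit its cap of 8 — 33 left.
Geo: +18 to 20 (cap) — 15 left.
Give CS 3 more to hit its cap of 3 — 12 left.
Psych takes 3 more to reach its cap of 5 — 9 left.
Only 9 left; Phys takes them to reach 12.
Total = 16×8 + 26×14 + 11×20 + 6×5 + 7×3 + 17×11 + 5×12 = 1010.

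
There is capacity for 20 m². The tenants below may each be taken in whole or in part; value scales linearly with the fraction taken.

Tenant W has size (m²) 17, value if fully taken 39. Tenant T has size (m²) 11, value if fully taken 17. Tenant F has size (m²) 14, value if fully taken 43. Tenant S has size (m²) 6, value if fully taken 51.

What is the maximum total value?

94

Best value per unit of size first: Tenant S 51/6≈8.5, Tenant F 43/14≈3.07, Tenant W 39/17≈2.29, Tenant T 17/11≈1.55.
All 6 m² of Tenant S fit (value 51) ; 14 remain.
Tenant F: take in full, 14 m² for value 43 ; 0 left.
Total value = 94.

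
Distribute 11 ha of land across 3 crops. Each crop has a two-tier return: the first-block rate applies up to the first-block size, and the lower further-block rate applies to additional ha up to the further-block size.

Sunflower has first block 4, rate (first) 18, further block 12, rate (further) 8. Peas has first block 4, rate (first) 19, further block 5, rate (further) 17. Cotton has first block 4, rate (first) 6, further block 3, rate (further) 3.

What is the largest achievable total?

Rank every tier by rate: Peas/tier1 19 > Sunflower/tier1 18 > Peas/tier2 17 > Sunflower/tier2 8 > Cotton/tier1 6 > Cotton/tier2 3.
Fill Peas tier1 block (4 at 19) — 7 left.
Fill Sunflower tier1 block (4 at 18) — 3 left.
Peas tier2 at 17: only 3 left, fill 3.
Total = 19×4 + 18×4 + 17×3 = 199.

199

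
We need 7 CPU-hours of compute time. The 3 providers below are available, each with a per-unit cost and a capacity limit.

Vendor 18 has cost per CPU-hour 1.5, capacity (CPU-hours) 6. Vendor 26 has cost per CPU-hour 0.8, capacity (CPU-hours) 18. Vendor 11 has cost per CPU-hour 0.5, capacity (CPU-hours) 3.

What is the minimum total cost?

Use providers in increasing cost order.
Take 3 from Vendor 11 at 0.5 → need 4 more.
Vendor 26 (0.8): take the remaining 4 → done.
Vendor 18: unused.
Cost = 3×0.5 + 4×0.8 = 4.7.

4.7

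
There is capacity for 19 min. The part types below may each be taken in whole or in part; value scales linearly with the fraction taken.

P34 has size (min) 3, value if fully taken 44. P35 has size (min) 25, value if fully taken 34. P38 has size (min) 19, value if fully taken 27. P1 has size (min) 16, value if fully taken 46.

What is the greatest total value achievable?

Sort by value density: P34 44/3≈14.7, P1 46/16≈2.88, P38 27/19≈1.42, P35 34/25≈1.36.
P34: take in full, 3 min for value 44 ; 16 left.
P1: take in full, 16 min for value 46 ; 0 left.
Total value = 90.

90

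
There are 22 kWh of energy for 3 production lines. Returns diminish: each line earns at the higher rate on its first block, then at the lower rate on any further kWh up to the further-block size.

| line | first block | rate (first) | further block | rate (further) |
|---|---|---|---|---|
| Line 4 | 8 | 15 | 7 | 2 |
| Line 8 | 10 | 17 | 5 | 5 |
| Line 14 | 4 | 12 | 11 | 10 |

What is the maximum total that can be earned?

338

Order all 6 blocks by rate: Line 8/first 17 > Line 4/first 15 > Line 14/first 12 > Line 14/second 10 > Line 8/second 5 > Line 4/second 2.
Fill Line 8 first block (10 at 17) → 12 left.
Line 4 first at 15: fill all 8 → 4 left.
Line 14/first (12): +4 → 0 left.
Total = 17×10 + 15×8 + 12×4 = 338.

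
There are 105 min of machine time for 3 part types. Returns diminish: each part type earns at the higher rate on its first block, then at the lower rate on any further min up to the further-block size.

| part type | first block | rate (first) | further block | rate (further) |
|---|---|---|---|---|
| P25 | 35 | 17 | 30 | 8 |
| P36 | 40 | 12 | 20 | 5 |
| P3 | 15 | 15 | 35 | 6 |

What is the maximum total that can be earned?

Rank every tier by rate: P25/T1 17 > P3/T1 15 > P36/T1 12 > P25/T2 8 > P3/T2 6 > P36/T2 5.
P25 T1 at 17: fill all 35 — 70 left.
P3/T1 (15): +15 — 55 left.
P36/T1 (12): +40 — 15 left.
P25 T2 at 8: only 15 left, fill 15.
Total = 17×35 + 15×15 + 12×40 + 8×15 = 1420.

1420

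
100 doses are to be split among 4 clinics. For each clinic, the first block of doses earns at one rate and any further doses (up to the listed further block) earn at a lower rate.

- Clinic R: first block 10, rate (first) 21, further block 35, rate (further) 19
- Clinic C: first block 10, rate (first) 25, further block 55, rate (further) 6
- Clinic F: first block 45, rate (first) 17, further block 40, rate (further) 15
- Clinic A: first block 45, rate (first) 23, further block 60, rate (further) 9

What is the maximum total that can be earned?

Order all 8 blocks by rate: Clinic C/first 25 > Clinic A/first 23 > Clinic R/first 21 > Clinic R/second 19 > Clinic F/first 17 > Clinic F/second 15 > Clinic A/second 9 > Clinic C/second 6.
Fill Clinic C first block (10 at 25) → 90 left.
Clinic A first at 23: fill all 45 → 45 left.
Fill Clinic R first block (10 at 21) → 35 left.
Clinic R/second (19): +35 → 0 left.
Total = 25×10 + 23×45 + 21×10 + 19×35 = 2160.

2160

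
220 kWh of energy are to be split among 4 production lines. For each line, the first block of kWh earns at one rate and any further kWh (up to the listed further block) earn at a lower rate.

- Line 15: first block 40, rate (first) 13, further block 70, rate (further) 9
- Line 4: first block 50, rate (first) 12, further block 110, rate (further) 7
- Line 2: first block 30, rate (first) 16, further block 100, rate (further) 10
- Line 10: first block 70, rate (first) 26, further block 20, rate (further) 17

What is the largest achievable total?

Rank every tier by rate: Line 10/T1 26 > Line 10/T2 17 > Line 2/T1 16 > Line 15/T1 13 > Line 4/T1 12 > Line 2/T2 10 > Line 15/T2 9 > Line 4/T2 7.
Fill Line 10 T1 block (70 at 26) — 150 left.
Line 10/T2 (17): +20 — 130 left.
Line 2 T1 at 16: fill all 30 — 100 left.
Line 15/T1 (13): +40 — 60 left.
Line 4 T1 at 12: fill all 50 — 10 left.
Line 2 T2 at 10: only 10 left, fill 10.
Total = 26×70 + 17×20 + 16×30 + 13×40 + 12×50 + 10×10 = 3860.

3860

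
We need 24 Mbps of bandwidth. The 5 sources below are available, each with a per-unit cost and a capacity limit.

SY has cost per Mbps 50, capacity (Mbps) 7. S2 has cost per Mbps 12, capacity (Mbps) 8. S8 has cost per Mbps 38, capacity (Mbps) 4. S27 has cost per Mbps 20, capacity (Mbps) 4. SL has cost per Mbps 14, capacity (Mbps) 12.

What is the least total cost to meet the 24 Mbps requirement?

344

Fill from the cheapest source first.
S2 at 12: take all 8 Mbps — 16 still needed.
SL at 14: take all 12 Mbps — 4 still needed.
S27 (20): use full 4 — 0 Mbps to go.
S8, SY: unused.
Cost = 8×12 + 12×14 + 4×20 = 344.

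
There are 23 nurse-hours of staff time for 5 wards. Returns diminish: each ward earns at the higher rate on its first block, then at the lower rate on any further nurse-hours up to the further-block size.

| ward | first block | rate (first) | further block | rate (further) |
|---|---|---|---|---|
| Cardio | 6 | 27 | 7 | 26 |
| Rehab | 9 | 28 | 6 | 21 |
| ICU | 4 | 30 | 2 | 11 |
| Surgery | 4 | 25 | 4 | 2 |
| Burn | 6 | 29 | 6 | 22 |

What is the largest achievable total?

Rank every tier by rate: ICU/T1 30 > Burn/T1 29 > Rehab/T1 28 > Cardio/T1 27 > Cardio/T2 26 > Surgery/T1 25 > Burn/T2 22 > Rehab/T2 21 > ICU/T2 11 > Surgery/T2 2.
Fill ICU T1 block (4 at 30) ; 19 left.
Burn/T1 (29): +6 ; 13 left.
Rehab T1 at 28: fill all 9 ; 4 left.
Cardio/T1: +4 of 6 at 27; pool empty.
Total = 30×4 + 29×6 + 28×9 + 27×4 = 654.

654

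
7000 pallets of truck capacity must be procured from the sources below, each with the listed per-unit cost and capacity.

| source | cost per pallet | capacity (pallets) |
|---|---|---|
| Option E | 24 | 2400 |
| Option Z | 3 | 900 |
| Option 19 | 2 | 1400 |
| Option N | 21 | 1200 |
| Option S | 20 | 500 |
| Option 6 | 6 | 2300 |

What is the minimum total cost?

71300

Use sources in increasing cost order.
Option 19 (2): use full 1400 — 5600 pallets to go.
Take 900 from Option Z at 3 — need 4700 more.
Take 2300 from Option 6 at 6 — need 2400 more.
Option S at 20: take all 500 pallets — 1900 still needed.
Option N (21): use full 1200 — 700 pallets to go.
Take 700 from Option E at 24 to finish.
Cost = 1400×2 + 900×3 + 2300×6 + 500×20 + 1200×21 + 700×24 = 71300.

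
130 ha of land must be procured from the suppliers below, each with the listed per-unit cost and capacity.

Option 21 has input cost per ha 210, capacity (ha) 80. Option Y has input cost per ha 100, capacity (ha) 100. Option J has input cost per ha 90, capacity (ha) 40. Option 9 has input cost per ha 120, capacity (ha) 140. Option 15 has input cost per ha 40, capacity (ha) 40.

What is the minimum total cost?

Fill from the cheapest supplier first.
Option 15 at 40: take all 40 ha — 90 still needed.
Take 40 from Option J at 90 — need 50 more.
Option Y (100): take the remaining 50 — done.
Option 9, Option 21: unused.
Cost = 40×40 + 40×90 + 50×100 = 10200.

10200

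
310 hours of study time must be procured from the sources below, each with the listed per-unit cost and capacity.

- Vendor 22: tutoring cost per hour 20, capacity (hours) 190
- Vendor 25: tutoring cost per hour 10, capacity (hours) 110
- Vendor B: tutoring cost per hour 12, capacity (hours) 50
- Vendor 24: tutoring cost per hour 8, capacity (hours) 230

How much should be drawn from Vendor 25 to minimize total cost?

80

Cheapest first:
Vendor 24 at 8: take all 230 hours — 80 still needed.
Vendor 25 at 10: take 80 of its 110 — requirement met.
Vendor B, Vendor 22: unused.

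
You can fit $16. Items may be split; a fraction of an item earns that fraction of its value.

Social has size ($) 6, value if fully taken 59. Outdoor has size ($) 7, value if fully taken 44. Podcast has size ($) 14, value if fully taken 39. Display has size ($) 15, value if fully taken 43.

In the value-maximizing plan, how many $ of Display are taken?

Sort by value density: Social 59/6≈9.83, Outdoor 44/7≈6.29, Display 43/15≈2.87, Podcast 39/14≈2.79.
Take all of Social (6 $, value 59) ; 10 $ left.
Outdoor: take in full, 7 $ for value 44 ; 3 left.
Fill the last 3 $ with part of Display: 3/15 of it earns 8.6.

3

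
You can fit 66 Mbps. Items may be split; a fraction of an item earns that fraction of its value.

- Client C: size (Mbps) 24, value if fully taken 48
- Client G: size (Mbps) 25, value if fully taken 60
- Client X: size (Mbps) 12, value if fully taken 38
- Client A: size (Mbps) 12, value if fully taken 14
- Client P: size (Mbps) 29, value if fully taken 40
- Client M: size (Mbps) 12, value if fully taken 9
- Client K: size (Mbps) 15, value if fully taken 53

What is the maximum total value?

Rank by value-to-size ratio: Client K 53/15≈3.53, Client X 38/12≈3.17, Client G 60/25≈2.4, Client C 48/24≈2, Client P 40/29≈1.38, Client A 14/12≈1.17, Client M 9/12≈0.75.
Take all of Client K (15 Mbps, value 53) ; 51 Mbps left.
Client X: take in full, 12 Mbps for value 38 ; 39 left.
Client G: take in full, 25 Mbps for value 60 ; 14 left.
Fill the last 14 Mbps with part of Client C: 14/24 of it earns 28.
Total value = 179.

179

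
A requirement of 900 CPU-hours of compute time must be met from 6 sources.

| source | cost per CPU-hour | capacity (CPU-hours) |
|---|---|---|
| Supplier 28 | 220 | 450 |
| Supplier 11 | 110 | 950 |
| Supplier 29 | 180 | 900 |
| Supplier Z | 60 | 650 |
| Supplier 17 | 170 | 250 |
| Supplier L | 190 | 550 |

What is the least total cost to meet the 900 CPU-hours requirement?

66500

Cheapest first:
Take 650 from Supplier Z at 60 → need 250 more.
Take 250 from Supplier 11 at 110 to finish.
Supplier 17, Supplier 29, Supplier L, Supplier 28: unused.
Cost = 650×60 + 250×110 = 66500.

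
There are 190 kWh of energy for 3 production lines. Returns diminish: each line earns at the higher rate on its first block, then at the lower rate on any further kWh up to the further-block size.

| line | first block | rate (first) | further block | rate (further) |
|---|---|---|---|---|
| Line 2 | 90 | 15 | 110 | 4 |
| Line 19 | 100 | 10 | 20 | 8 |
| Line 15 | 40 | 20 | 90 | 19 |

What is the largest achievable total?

Rank every tier by rate: Line 15/tier1 20 > Line 15/tier2 19 > Line 2/tier1 15 > Line 19/tier1 10 > Line 19/tier2 8 > Line 2/tier2 4.
Line 15 tier1 at 20: fill all 40 → 150 left.
Line 15 tier2 at 19: fill all 90 → 60 left.
Line 2/tier1: +60 of 90 at 15; pool empty.
Total = 20×40 + 19×90 + 15×60 = 3410.

3410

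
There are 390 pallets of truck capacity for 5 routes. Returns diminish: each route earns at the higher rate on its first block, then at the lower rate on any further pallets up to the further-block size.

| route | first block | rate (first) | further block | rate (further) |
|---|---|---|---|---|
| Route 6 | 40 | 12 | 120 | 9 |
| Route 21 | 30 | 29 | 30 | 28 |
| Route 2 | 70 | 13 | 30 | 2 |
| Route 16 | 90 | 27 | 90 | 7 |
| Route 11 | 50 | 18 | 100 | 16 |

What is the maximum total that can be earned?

7790

Treat each block as its own option and order by rate: Route 21/tier1 29 > Route 21/tier2 28 > Route 16/tier1 27 > Route 11/tier1 18 > Route 11/tier2 16 > Route 2/tier1 13 > Route 6/tier1 12 > Route 6/tier2 9 > Route 16/tier2 7 > Route 2/tier2 2.
Fill Route 21 tier1 block (30 at 29) — 360 left.
Fill Route 21 tier2 block (30 at 28) — 330 left.
Route 16/tier1 (27): +90 — 240 left.
Route 11 tier1 at 18: fill all 50 — 190 left.
Route 11/tier2 (16): +100 — 90 left.
Route 2/tier1 (13): +70 — 20 left.
Route 6 tier1 at 12: only 20 left, fill 20.
Total = 29×30 + 28×30 + 27×90 + 18×50 + 16×100 + 13×70 + 12×20 = 7790.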